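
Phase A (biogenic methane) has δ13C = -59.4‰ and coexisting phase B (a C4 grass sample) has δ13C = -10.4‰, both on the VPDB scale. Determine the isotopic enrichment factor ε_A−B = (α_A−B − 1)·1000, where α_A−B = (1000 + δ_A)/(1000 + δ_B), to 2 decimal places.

α_A−B = (1000 + -59.4) / (1000 + -10.4) = 940.6 / 989.6 = 0.950485
ε_A−B = (0.950485 − 1) × 1000 = -49.515‰
(The approximation ε ≈ δ_A − δ_B would give -49.0‰.)

-49.51‰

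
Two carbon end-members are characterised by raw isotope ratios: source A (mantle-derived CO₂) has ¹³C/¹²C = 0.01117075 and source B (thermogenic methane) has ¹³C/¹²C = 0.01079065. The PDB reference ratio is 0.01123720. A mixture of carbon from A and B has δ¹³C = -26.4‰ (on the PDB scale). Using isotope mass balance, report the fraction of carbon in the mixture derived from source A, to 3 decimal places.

0.394

δ_A = (0.01117075/0.01123720 − 1)×1000 = (0.994087 − 1)×1000 = -5.913‰
δ_B = (0.01079065/0.01123720 − 1)×1000 = (0.960261 − 1)×1000 = -39.739‰
f_A = (δ_mix − δ_B)/(δ_A − δ_B) = (-26.4 − (-39.739))/(-5.913 − (-39.739))
f_A = 13.339 / 33.825 = 0.3943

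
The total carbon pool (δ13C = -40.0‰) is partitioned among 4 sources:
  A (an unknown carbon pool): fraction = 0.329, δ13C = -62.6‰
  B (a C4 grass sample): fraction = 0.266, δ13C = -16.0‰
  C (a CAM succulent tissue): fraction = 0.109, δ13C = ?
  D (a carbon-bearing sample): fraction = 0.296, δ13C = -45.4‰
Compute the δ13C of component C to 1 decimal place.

Isotope mass balance: δ_bulk = Σ fᵢ·δᵢ.
-40.0 = 0.329×(-62.6) + 0.266×(-16.0) + 0.109×δ_C + 0.296×(-45.4)
0.109·δ_C = -40.0 − (-38.290) = -1.710
δ_C = -1.710 / 0.109 = -15.69‰

-15.7‰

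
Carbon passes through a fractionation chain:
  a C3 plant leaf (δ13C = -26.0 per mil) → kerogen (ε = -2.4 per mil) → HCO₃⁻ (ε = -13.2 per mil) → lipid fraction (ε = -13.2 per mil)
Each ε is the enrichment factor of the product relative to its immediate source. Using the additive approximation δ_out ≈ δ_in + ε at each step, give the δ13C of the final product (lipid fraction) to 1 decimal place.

-54.8 per mil

step 1: δ ≈ -26.0 + (-2.4) = -28.4 per mil
step 2: δ ≈ -28.4 + (-13.2) = -41.6 per mil
step 3: δ ≈ -41.6 + (-13.2) = -54.8 per mil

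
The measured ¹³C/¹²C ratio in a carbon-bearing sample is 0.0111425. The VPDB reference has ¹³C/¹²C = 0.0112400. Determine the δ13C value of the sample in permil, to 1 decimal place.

δ13C = (R_sample / R_standard − 1) × 1000
R_sample / R_standard = 0.0111425 / 0.0112400 = 0.991326
δ13C = (0.991326 − 1) × 1000 = -8.67 permil

-8.7 permil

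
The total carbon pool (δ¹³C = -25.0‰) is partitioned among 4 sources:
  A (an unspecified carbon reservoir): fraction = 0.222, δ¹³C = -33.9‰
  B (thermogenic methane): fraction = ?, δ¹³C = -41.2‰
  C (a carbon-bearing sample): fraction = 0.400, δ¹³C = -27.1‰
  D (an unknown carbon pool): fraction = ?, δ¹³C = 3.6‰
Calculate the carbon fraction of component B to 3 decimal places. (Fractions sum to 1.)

0.178

Let f_B and f_D be the unknown fractions; fractions sum to 1 so f_B + f_D = 0.378.
Mass balance: Σ fᵢ·δᵢ = δ_bulk ⇒ f_B·(-41.2) + f_D·(3.6) = -25.0 − (-18.366) = -6.634
Substitute f_D = 0.378 − f_B:
f_B·(-41.2 − 3.6) = -6.634 − 0.378×(3.6) = -7.995
f_B = -7.995 / -44.8 = 0.1785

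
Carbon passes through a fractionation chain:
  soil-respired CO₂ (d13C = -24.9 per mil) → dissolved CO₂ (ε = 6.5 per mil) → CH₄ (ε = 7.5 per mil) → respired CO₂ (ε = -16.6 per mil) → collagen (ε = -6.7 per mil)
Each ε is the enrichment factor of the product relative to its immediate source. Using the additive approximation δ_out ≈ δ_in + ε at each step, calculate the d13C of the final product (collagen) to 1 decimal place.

-34.2 per mil

step 1: δ ≈ -24.9 + (6.5) = -18.4 per mil
step 2: δ ≈ -18.4 + (7.5) = -10.9 per mil
step 3: δ ≈ -10.9 + (-16.6) = -27.5 per mil
step 4: δ ≈ -27.5 + (-6.7) = -34.2 per mil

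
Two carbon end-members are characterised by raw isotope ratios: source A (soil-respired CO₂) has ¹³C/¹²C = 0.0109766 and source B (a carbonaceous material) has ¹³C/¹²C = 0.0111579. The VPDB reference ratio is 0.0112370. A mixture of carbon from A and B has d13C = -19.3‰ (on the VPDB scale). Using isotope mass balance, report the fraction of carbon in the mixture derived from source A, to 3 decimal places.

δ_A = (0.0109766/0.0112370 − 1)×1000 = (0.976827 − 1)×1000 = -23.173‰
δ_B = (0.0111579/0.0112370 − 1)×1000 = (0.992961 − 1)×1000 = -7.039‰
f_A = (δ_mix − δ_B)/(δ_A − δ_B) = (-19.3 − (-7.039))/(-23.173 − (-7.039))
f_A = -12.261 / -16.134 = 0.7599

0.760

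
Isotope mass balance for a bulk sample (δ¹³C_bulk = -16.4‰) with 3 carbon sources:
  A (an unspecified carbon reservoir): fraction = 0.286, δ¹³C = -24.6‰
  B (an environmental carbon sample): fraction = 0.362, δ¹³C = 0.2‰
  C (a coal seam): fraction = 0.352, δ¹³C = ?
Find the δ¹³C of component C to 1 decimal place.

-26.8‰

Isotope mass balance: δ_bulk = Σ fᵢ·δᵢ.
-16.4 = 0.286×(-24.6) + 0.362×(0.2) + 0.352×δ_C
0.352·δ_C = -16.4 − (-6.963) = -9.437
δ_C = -9.437 / 0.352 = -26.81‰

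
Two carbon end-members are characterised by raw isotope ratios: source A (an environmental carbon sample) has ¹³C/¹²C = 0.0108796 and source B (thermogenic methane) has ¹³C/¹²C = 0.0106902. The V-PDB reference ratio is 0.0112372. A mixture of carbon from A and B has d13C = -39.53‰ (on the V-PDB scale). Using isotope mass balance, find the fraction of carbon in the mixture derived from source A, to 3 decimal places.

δ_A = (0.0108796/0.0112372 − 1)×1000 = (0.968177 − 1)×1000 = -31.823‰
δ_B = (0.0106902/0.0112372 − 1)×1000 = (0.951322 − 1)×1000 = -48.678‰
f_A = (δ_mix − δ_B)/(δ_A − δ_B) = (-39.53 − (-48.678))/(-31.823 − (-48.678))
f_A = 9.148 / 16.855 = 0.5427

0.543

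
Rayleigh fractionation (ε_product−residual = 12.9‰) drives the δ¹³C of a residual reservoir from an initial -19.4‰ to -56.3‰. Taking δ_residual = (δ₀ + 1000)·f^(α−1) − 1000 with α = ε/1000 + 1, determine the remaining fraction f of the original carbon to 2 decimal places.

0.05

α − 1 = ε/1000 = 0.0129
(δ_res + 1000)/(δ₀ + 1000) = (-56.3 + 1000)/(-19.4 + 1000) = 943.7/980.6 = 0.962370
f = 0.962370^(1/0.0129) = exp(ln(0.962370)/0.0129) = exp(-0.03836/0.0129)
f = exp(-2.9734) = 0.0511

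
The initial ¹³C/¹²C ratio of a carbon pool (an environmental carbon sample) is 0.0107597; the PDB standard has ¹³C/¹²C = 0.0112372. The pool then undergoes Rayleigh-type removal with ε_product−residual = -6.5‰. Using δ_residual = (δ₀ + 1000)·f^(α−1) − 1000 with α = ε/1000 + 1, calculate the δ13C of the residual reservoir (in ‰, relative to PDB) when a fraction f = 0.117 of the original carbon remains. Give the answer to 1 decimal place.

-29.0‰

δ₀ = (0.0107597/0.0112372 − 1)×1000 = (0.957507 − 1)×1000 = -42.493‰
α − 1 = ε/1000 = -0.0065
f^(α−1) = 0.117^(-0.0065) = 1.014044
δ_res = (-42.493 + 1000) × 1.014044 − 1000 = 970.954 − 1000 = -29.05‰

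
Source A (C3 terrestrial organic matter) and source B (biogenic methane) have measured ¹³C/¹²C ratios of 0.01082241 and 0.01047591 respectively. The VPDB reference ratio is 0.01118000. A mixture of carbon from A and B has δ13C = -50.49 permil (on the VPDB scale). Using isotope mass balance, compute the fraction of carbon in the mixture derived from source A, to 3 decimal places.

0.403

δ_A = (0.01082241/0.01118000 − 1)×1000 = (0.968015 − 1)×1000 = -31.985 permil
δ_B = (0.01047591/0.01118000 − 1)×1000 = (0.937022 − 1)×1000 = -62.978 permil
f_A = (δ_mix − δ_B)/(δ_A − δ_B) = (-50.49 − (-62.978))/(-31.985 − (-62.978))
f_A = 12.488 / 30.993 = 0.4029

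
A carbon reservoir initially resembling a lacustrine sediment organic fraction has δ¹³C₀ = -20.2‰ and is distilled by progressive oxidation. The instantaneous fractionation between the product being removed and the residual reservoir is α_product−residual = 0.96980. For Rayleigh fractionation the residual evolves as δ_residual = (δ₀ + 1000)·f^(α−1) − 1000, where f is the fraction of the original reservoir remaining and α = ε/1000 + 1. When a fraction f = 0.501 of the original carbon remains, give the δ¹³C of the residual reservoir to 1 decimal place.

Rayleigh residual: δ_res = (δ₀ + 1000)·f^(α−1) − 1000
α − 1 = -0.03020
f^(α−1) = 0.501^(-0.03020) = 1.021092
δ_res = (-20.2 + 1000) × 1.021092 − 1000 = 1000.466 − 1000 = 0.47‰

0.5‰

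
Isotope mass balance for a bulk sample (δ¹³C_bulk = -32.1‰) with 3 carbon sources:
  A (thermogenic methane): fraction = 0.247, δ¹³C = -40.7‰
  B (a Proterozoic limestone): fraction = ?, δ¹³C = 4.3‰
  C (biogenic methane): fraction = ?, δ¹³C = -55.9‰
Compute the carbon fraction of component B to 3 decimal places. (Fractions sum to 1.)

Let f_B and f_C be the unknown fractions; fractions sum to 1 so f_B + f_C = 0.753.
Mass balance: Σ fᵢ·δᵢ = δ_bulk ⇒ f_B·(4.3) + f_C·(-55.9) = -32.1 − (-10.053) = -22.047
Substitute f_C = 0.753 − f_B:
f_B·(4.3 − -55.9) = -22.047 − 0.753×(-55.9) = 20.046
f_B = 20.046 / 60.2 = 0.3330

0.333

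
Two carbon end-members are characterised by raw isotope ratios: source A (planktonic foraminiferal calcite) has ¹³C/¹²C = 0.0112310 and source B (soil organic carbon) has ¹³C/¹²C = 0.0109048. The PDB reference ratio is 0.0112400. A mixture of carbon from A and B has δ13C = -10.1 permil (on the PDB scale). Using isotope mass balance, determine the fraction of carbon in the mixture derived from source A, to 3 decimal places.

δ_A = (0.0112310/0.0112400 − 1)×1000 = (0.999199 − 1)×1000 = -0.801 permil
δ_B = (0.0109048/0.0112400 − 1)×1000 = (0.970178 − 1)×1000 = -29.822 permil
f_A = (δ_mix − δ_B)/(δ_A − δ_B) = (-10.1 − (-29.822))/(-0.801 − (-29.822))
f_A = 19.722 / 29.021 = 0.6796

0.680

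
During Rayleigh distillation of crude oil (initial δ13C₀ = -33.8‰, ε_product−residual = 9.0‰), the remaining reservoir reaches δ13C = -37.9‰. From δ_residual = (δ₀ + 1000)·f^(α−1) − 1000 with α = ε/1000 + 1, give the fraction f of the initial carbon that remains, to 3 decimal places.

α − 1 = ε/1000 = 0.0090
(δ_res + 1000)/(δ₀ + 1000) = (-37.9 + 1000)/(-33.8 + 1000) = 962.1/966.2 = 0.995757
f = 0.995757^(1/0.0090) = exp(ln(0.995757)/0.0090) = exp(-0.00425/0.0090)
f = exp(-0.4725) = 0.6234

0.623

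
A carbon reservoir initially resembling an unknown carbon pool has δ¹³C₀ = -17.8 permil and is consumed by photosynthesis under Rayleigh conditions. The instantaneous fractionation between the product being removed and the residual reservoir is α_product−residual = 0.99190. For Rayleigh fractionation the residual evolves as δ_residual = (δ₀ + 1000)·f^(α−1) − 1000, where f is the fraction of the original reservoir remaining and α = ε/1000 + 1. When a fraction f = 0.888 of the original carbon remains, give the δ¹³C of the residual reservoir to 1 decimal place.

-16.9 permil

Rayleigh residual: δ_res = (δ₀ + 1000)·f^(α−1) − 1000
α − 1 = -0.00810
f^(α−1) = 0.888^(-0.00810) = 1.000963
δ_res = (-17.8 + 1000) × 1.000963 − 1000 = 983.145 − 1000 = -16.85 permil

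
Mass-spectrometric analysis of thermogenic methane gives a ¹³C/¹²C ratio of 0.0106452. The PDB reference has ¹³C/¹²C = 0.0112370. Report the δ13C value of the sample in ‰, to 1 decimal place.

-52.7‰

δ13C = (R_sample / R_standard − 1) × 1000
R_sample / R_standard = 0.0106452 / 0.0112370 = 0.947335
δ13C = (0.947335 − 1) × 1000 = -52.67‰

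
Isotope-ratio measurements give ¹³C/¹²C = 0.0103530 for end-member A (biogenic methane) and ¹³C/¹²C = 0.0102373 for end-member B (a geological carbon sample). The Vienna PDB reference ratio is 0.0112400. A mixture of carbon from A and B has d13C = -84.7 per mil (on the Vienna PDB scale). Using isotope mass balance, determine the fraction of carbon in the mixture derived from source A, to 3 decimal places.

0.438

δ_A = (0.0103530/0.0112400 − 1)×1000 = (0.921085 − 1)×1000 = -78.915 per mil
δ_B = (0.0102373/0.0112400 − 1)×1000 = (0.910792 − 1)×1000 = -89.208 per mil
f_A = (δ_mix − δ_B)/(δ_A − δ_B) = (-84.7 − (-89.208))/(-78.915 − (-89.208))
f_A = 4.508 / 10.294 = 0.4380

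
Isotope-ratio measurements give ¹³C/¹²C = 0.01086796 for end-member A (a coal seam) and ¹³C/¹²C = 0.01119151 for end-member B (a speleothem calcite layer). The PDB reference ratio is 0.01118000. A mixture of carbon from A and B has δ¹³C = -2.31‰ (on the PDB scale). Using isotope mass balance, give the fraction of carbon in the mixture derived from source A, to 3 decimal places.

0.115

δ_A = (0.01086796/0.01118000 − 1)×1000 = (0.972089 − 1)×1000 = -27.911‰
δ_B = (0.01119151/0.01118000 − 1)×1000 = (1.001030 − 1)×1000 = 1.030‰
f_A = (δ_mix − δ_B)/(δ_A − δ_B) = (-2.31 − (1.030))/(-27.911 − (1.030))
f_A = -3.340 / -28.940 = 0.1154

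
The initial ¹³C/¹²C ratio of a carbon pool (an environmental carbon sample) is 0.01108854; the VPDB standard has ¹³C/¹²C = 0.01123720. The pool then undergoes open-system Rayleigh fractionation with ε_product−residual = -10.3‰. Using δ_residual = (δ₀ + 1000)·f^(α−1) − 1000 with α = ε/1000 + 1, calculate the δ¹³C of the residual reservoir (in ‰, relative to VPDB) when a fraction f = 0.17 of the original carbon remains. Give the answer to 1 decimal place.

4.9‰

δ₀ = (0.01108854/0.01123720 − 1)×1000 = (0.986771 − 1)×1000 = -13.229‰
α − 1 = ε/1000 = -0.0103
f^(α−1) = 0.17^(-0.0103) = 1.018419
δ_res = (-13.229 + 1000) × 1.018419 − 1000 = 1004.946 − 1000 = 4.95‰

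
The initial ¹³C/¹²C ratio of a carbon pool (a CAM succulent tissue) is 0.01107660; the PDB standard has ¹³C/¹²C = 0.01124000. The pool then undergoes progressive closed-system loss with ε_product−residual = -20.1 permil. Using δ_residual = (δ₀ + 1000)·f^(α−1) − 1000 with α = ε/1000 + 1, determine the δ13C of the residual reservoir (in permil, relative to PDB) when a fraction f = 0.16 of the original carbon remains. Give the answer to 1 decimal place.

22.4 permil

δ₀ = (0.01107660/0.01124000 − 1)×1000 = (0.985463 − 1)×1000 = -14.537 permil
α − 1 = ε/1000 = -0.0201
f^(α−1) = 0.16^(-0.0201) = 1.037522
δ_res = (-14.537 + 1000) × 1.037522 − 1000 = 1022.439 − 1000 = 22.44 permil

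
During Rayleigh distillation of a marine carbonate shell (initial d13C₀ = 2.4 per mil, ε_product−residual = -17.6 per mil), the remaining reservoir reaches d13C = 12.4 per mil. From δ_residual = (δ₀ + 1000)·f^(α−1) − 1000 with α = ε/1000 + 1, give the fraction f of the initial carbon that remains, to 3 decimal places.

α − 1 = ε/1000 = -0.0176
(δ_res + 1000)/(δ₀ + 1000) = (12.4 + 1000)/(2.4 + 1000) = 1012.4/1002.4 = 1.009976
f = 1.009976^(1/-0.0176) = exp(ln(1.009976)/-0.0176) = exp(0.00993/-0.0176)
f = exp(-0.5640) = 0.5689

0.569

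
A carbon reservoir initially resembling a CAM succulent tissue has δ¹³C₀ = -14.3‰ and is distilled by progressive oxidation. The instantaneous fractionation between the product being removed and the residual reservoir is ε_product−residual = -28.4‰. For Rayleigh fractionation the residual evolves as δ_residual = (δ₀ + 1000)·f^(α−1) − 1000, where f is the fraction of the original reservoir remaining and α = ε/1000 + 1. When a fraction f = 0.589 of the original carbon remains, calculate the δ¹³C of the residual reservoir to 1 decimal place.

Rayleigh residual: δ_res = (δ₀ + 1000)·f^(α−1) − 1000
α = ε/1000 + 1 = 0.97160, so α − 1 = -0.02840
f^(α−1) = 0.589^(-0.02840) = 1.015147
δ_res = (-14.3 + 1000) × 1.015147 − 1000 = 1000.630 − 1000 = 0.63‰

0.6‰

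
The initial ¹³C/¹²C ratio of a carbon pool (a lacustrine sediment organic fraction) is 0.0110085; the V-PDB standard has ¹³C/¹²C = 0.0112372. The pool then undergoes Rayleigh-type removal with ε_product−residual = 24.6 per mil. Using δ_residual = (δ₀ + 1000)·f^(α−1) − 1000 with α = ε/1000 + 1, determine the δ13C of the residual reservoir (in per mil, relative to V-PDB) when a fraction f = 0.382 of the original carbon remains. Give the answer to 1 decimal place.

δ₀ = (0.0110085/0.0112372 − 1)×1000 = (0.979648 − 1)×1000 = -20.352 per mil
α − 1 = ε/1000 = 0.0246
f^(α−1) = 0.382^(0.0246) = 0.976605
δ_res = (-20.352 + 1000) × 0.976605 − 1000 = 956.729 − 1000 = -43.27 per mil

-43.3 per mil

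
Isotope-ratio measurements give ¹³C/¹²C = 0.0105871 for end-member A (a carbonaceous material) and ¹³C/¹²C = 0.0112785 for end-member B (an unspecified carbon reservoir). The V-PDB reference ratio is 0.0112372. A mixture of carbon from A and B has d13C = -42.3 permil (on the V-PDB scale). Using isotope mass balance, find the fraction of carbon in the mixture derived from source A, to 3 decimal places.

0.747

δ_A = (0.0105871/0.0112372 − 1)×1000 = (0.942148 − 1)×1000 = -57.852 permil
δ_B = (0.0112785/0.0112372 − 1)×1000 = (1.003675 − 1)×1000 = 3.675 permil
f_A = (δ_mix − δ_B)/(δ_A − δ_B) = (-42.3 − (3.675))/(-57.852 − (3.675))
f_A = -45.975 / -61.528 = 0.7472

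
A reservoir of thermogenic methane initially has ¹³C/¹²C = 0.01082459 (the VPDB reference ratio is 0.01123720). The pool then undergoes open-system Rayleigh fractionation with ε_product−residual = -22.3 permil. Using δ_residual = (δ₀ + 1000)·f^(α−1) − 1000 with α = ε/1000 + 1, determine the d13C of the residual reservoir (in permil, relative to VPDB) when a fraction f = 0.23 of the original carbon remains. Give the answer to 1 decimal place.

δ₀ = (0.01082459/0.01123720 − 1)×1000 = (0.963282 − 1)×1000 = -36.718 permil
α − 1 = ε/1000 = -0.0223
f^(α−1) = 0.23^(-0.0223) = 1.033317
δ_res = (-36.718 + 1000) × 1.033317 − 1000 = 995.375 − 1000 = -4.62 permil

-4.6 permil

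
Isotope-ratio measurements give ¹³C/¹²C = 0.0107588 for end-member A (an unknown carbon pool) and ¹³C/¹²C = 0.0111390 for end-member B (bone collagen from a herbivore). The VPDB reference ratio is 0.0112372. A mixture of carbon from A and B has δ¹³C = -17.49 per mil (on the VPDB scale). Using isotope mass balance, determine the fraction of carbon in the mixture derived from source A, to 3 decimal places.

δ_A = (0.0107588/0.0112372 − 1)×1000 = (0.957427 − 1)×1000 = -42.573 per mil
δ_B = (0.0111390/0.0112372 − 1)×1000 = (0.991261 − 1)×1000 = -8.739 per mil
f_A = (δ_mix − δ_B)/(δ_A − δ_B) = (-17.49 − (-8.739))/(-42.573 − (-8.739))
f_A = -8.751 / -33.834 = 0.2586

0.259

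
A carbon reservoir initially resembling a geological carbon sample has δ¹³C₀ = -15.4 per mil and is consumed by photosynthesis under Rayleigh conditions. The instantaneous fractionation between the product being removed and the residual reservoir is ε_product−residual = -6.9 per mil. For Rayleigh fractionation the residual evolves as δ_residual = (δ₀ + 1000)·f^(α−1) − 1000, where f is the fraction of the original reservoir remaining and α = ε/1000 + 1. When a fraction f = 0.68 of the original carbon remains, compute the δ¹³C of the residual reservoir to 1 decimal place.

-12.8 per mil

Rayleigh residual: δ_res = (δ₀ + 1000)·f^(α−1) − 1000
α = ε/1000 + 1 = 0.99310, so α − 1 = -0.00690
f^(α−1) = 0.68^(-0.00690) = 1.002665
δ_res = (-15.4 + 1000) × 1.002665 − 1000 = 987.224 − 1000 = -12.78 per mil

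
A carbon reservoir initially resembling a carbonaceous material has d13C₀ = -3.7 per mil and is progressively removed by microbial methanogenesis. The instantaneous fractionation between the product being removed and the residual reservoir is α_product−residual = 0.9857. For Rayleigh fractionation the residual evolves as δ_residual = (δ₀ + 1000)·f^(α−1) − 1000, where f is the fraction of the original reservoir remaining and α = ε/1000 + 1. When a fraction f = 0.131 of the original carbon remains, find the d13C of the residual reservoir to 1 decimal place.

25.7 per mil

Rayleigh residual: δ_res = (δ₀ + 1000)·f^(α−1) − 1000
α − 1 = -0.01430
f^(α−1) = 0.131^(-0.01430) = 1.029492
δ_res = (-3.7 + 1000) × 1.029492 − 1000 = 1025.683 − 1000 = 25.68 per mil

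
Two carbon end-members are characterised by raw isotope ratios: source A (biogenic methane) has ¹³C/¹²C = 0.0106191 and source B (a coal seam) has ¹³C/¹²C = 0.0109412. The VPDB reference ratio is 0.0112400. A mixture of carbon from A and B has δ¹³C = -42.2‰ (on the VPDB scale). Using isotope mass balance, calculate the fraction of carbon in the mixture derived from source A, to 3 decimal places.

δ_A = (0.0106191/0.0112400 − 1)×1000 = (0.944760 − 1)×1000 = -55.240‰
δ_B = (0.0109412/0.0112400 − 1)×1000 = (0.973416 − 1)×1000 = -26.584‰
f_A = (δ_mix − δ_B)/(δ_A − δ_B) = (-42.2 − (-26.584))/(-55.240 − (-26.584))
f_A = -15.616 / -28.657 = 0.5449

0.545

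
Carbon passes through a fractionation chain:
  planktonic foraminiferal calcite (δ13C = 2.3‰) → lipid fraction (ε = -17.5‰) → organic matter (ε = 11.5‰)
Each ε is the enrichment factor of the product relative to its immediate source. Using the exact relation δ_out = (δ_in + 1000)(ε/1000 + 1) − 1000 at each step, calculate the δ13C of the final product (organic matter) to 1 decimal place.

step 1: δ = (2.30 + 1000)·(-17.5/1000 + 1) − 1000 = -15.24‰
step 2: δ = (-15.24 + 1000)·(11.5/1000 + 1) − 1000 = -3.92‰

-3.9‰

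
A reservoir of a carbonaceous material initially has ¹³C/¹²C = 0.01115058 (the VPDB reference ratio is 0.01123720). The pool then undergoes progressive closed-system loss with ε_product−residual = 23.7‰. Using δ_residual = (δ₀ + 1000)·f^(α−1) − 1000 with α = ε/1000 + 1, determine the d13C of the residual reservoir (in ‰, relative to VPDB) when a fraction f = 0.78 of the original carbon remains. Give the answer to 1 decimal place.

-13.5‰

δ₀ = (0.01115058/0.01123720 − 1)×1000 = (0.992292 − 1)×1000 = -7.708‰
α − 1 = ε/1000 = 0.0237
f^(α−1) = 0.78^(0.0237) = 0.994129
δ_res = (-7.708 + 1000) × 0.994129 − 1000 = 986.466 − 1000 = -13.53‰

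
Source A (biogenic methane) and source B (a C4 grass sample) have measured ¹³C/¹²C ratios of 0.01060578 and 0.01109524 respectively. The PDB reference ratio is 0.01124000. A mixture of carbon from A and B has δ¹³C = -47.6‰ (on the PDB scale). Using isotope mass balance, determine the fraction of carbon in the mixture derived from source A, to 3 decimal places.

δ_A = (0.01060578/0.01124000 − 1)×1000 = (0.943575 − 1)×1000 = -56.425‰
δ_B = (0.01109524/0.01124000 − 1)×1000 = (0.987121 − 1)×1000 = -12.879‰
f_A = (δ_mix − δ_B)/(δ_A − δ_B) = (-47.6 − (-12.879))/(-56.425 − (-12.879))
f_A = -34.721 / -43.546 = 0.7973

0.797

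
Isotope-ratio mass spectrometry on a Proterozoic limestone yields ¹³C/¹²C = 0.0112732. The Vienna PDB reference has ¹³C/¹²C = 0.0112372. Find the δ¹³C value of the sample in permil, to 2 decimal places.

δ¹³C = (R_sample / R_standard − 1) × 1000
R_sample / R_standard = 0.0112732 / 0.0112372 = 1.003204
δ¹³C = (1.003204 − 1) × 1000 = 3.204 permil

3.20 permil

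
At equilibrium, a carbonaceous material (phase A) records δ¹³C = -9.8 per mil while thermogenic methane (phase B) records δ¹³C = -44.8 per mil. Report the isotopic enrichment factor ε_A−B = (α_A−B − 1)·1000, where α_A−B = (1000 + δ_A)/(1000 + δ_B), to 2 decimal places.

α_A−B = (1000 + -9.8) / (1000 + -44.8) = 990.2 / 955.2 = 1.036642
ε_A−B = (1.036642 − 1) × 1000 = 36.642 per mil
(The approximation ε ≈ δ_A − δ_B would give 35.0 per mil.)

36.64 per mil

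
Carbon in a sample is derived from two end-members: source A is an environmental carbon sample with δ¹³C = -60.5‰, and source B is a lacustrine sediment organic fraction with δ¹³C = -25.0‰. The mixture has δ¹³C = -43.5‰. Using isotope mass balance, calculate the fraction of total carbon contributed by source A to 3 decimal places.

δ_mix = f_A·δ_A + (1 − f_A)·δ_B  ⇒  f_A = (δ_mix − δ_B)/(δ_A − δ_B)
f_A = (-43.5 − (-25.0)) / (-60.5 − (-25.0))
f_A = -18.5 / -35.5 = 0.5211

0.521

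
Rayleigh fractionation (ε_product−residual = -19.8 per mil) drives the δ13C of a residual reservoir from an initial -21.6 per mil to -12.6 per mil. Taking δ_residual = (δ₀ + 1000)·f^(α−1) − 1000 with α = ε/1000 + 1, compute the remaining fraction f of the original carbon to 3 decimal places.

α − 1 = ε/1000 = -0.0198
(δ_res + 1000)/(δ₀ + 1000) = (-12.6 + 1000)/(-21.6 + 1000) = 987.4/978.4 = 1.009199
f = 1.009199^(1/-0.0198) = exp(ln(1.009199)/-0.0198) = exp(0.00916/-0.0198)
f = exp(-0.4625) = 0.6297

0.630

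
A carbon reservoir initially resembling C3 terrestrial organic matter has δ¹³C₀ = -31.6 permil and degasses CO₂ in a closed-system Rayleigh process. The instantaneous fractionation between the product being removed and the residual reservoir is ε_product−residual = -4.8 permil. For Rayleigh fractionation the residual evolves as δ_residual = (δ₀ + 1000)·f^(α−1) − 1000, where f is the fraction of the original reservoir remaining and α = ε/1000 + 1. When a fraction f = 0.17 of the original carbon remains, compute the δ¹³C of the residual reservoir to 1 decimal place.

Rayleigh residual: δ_res = (δ₀ + 1000)·f^(α−1) − 1000
α = ε/1000 + 1 = 0.99520, so α − 1 = -0.00480
f^(α−1) = 0.17^(-0.00480) = 1.008542
δ_res = (-31.6 + 1000) × 1.008542 − 1000 = 976.672 − 1000 = -23.33 permil

-23.3 permil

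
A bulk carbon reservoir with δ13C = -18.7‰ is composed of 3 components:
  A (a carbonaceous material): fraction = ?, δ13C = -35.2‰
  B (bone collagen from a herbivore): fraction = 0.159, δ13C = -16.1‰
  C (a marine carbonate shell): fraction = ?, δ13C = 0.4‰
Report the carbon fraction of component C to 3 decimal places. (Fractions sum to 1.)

Let f_C and f_A be the unknown fractions; fractions sum to 1 so f_C + f_A = 0.841.
Mass balance: Σ fᵢ·δᵢ = δ_bulk ⇒ f_C·(0.4) + f_A·(-35.2) = -18.7 − (-2.560) = -16.140
Substitute f_A = 0.841 − f_C:
f_C·(0.4 − -35.2) = -16.140 − 0.841×(-35.2) = 13.463
f_C = 13.463 / 35.6 = 0.3782

0.378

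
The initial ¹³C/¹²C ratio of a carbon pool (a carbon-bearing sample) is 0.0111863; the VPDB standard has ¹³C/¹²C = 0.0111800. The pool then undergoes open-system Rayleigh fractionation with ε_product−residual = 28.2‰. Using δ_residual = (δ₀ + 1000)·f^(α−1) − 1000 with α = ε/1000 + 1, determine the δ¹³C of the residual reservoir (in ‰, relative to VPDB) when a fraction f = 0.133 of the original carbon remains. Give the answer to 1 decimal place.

-54.8‰

δ₀ = (0.0111863/0.0111800 − 1)×1000 = (1.000564 − 1)×1000 = 0.564‰
α − 1 = ε/1000 = 0.0282
f^(α−1) = 0.133^(0.0282) = 0.944697
δ_res = (0.564 + 1000) × 0.944697 − 1000 = 945.230 − 1000 = -54.77‰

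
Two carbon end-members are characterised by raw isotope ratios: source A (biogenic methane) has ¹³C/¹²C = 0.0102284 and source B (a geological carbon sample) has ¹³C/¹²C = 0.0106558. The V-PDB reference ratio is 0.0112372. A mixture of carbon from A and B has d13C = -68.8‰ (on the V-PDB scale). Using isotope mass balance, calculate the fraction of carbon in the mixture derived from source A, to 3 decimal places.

δ_A = (0.0102284/0.0112372 − 1)×1000 = (0.910227 − 1)×1000 = -89.773‰
δ_B = (0.0106558/0.0112372 − 1)×1000 = (0.948261 − 1)×1000 = -51.739‰
f_A = (δ_mix − δ_B)/(δ_A − δ_B) = (-68.8 − (-51.739))/(-89.773 − (-51.739))
f_A = -17.061 / -38.034 = 0.4486

0.449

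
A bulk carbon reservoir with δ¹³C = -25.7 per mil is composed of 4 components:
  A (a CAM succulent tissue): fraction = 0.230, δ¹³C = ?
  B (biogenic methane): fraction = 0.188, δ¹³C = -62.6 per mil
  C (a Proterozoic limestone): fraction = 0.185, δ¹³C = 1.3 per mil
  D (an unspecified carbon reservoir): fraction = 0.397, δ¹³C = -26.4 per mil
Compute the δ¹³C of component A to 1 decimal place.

Isotope mass balance: δ_bulk = Σ fᵢ·δᵢ.
-25.7 = 0.230×δ_A + 0.188×(-62.6) + 0.185×(1.3) + 0.397×(-26.4)
0.230·δ_A = -25.7 − (-22.009) = -3.691
δ_A = -3.691 / 0.230 = -16.05 per mil

-16.0 per mil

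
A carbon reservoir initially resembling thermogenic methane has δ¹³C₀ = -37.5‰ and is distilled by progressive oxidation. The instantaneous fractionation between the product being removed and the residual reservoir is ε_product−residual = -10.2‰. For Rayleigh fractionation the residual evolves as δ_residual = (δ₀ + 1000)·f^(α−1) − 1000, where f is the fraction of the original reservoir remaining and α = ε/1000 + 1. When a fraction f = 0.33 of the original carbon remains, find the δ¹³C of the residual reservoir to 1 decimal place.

Rayleigh residual: δ_res = (δ₀ + 1000)·f^(α−1) − 1000
α = ε/1000 + 1 = 0.98980, so α − 1 = -0.01020
f^(α−1) = 0.33^(-0.01020) = 1.011373
δ_res = (-37.5 + 1000) × 1.011373 − 1000 = 973.446 − 1000 = -26.55‰

-26.6‰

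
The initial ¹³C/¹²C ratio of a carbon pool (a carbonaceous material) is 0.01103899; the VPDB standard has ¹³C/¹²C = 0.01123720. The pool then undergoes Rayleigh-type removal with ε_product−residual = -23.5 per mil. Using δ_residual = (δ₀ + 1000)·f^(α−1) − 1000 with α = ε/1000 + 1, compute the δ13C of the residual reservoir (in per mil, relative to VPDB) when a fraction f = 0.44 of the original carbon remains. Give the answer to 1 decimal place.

δ₀ = (0.01103899/0.01123720 − 1)×1000 = (0.982361 − 1)×1000 = -17.639 per mil
α − 1 = ε/1000 = -0.0235
f^(α−1) = 0.44^(-0.0235) = 1.019480
δ_res = (-17.639 + 1000) × 1.019480 − 1000 = 1001.498 − 1000 = 1.50 per mil

1.5 per mil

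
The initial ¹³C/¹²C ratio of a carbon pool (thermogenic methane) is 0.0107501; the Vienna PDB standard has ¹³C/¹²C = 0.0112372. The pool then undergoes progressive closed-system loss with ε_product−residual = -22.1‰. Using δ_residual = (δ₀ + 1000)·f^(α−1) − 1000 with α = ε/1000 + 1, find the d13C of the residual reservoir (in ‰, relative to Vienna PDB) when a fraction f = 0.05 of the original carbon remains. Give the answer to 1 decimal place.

22.1‰

δ₀ = (0.0107501/0.0112372 − 1)×1000 = (0.956653 − 1)×1000 = -43.347‰
α − 1 = ε/1000 = -0.0221
f^(α−1) = 0.05^(-0.0221) = 1.068446
δ_res = (-43.347 + 1000) × 1.068446 − 1000 = 1022.132 − 1000 = 22.13‰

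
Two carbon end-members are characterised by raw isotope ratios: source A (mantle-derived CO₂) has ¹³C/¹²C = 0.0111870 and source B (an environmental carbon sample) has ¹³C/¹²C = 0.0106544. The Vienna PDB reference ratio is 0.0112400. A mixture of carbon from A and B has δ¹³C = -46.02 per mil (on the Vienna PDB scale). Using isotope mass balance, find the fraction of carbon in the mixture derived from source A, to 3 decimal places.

δ_A = (0.0111870/0.0112400 − 1)×1000 = (0.995285 − 1)×1000 = -4.715 per mil
δ_B = (0.0106544/0.0112400 − 1)×1000 = (0.947900 − 1)×1000 = -52.100 per mil
f_A = (δ_mix − δ_B)/(δ_A − δ_B) = (-46.02 − (-52.100))/(-4.715 − (-52.100))
f_A = 6.080 / 47.384 = 0.1283

0.128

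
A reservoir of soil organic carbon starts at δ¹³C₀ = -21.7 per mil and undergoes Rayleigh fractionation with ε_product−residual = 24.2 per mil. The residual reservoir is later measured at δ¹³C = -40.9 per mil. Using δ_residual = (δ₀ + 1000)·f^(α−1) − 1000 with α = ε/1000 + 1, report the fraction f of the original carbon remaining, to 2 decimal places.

α − 1 = ε/1000 = 0.0242
(δ_res + 1000)/(δ₀ + 1000) = (-40.9 + 1000)/(-21.7 + 1000) = 959.1/978.3 = 0.980374
f = 0.980374^(1/0.0242) = exp(ln(0.980374)/0.0242) = exp(-0.01982/0.0242)
f = exp(-0.8191) = 0.4408

0.44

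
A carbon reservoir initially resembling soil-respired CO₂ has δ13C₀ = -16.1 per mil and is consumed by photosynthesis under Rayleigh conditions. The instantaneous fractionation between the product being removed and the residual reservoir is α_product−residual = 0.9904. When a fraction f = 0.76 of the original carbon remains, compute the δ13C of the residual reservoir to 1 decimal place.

-13.5 per mil

Rayleigh residual: δ_res = (δ₀ + 1000)·f^(α−1) − 1000
α − 1 = -0.00960
f^(α−1) = 0.76^(-0.00960) = 1.002638
δ_res = (-16.1 + 1000) × 1.002638 − 1000 = 986.496 − 1000 = -13.50 per mil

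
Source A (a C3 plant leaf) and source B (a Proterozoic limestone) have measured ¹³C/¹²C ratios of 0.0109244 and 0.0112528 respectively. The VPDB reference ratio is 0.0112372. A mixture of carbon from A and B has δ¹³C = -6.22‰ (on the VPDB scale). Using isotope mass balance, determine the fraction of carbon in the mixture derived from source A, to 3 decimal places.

δ_A = (0.0109244/0.0112372 − 1)×1000 = (0.972164 − 1)×1000 = -27.836‰
δ_B = (0.0112528/0.0112372 − 1)×1000 = (1.001388 − 1)×1000 = 1.388‰
f_A = (δ_mix − δ_B)/(δ_A − δ_B) = (-6.22 − (1.388))/(-27.836 − (1.388))
f_A = -7.608 / -29.224 = 0.2603

0.260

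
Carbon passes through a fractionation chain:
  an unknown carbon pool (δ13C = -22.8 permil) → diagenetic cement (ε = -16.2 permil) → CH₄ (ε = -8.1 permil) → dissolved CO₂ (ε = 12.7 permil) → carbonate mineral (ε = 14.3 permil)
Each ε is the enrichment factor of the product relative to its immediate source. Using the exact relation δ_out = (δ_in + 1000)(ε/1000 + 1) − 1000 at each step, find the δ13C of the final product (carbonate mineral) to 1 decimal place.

step 1: δ = (-22.80 + 1000)·(-16.2/1000 + 1) − 1000 = -38.63 permil
step 2: δ = (-38.63 + 1000)·(-8.1/1000 + 1) − 1000 = -46.42 permil
step 3: δ = (-46.42 + 1000)·(12.7/1000 + 1) − 1000 = -34.31 permil
step 4: δ = (-34.31 + 1000)·(14.3/1000 + 1) − 1000 = -20.50 permil

-20.5 permil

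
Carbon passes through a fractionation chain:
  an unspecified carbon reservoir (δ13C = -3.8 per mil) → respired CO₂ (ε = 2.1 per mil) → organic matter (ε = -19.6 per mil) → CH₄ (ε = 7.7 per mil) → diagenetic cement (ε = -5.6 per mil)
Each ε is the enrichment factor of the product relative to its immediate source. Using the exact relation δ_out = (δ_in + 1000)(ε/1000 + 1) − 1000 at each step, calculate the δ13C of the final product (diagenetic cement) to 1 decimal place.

step 1: δ = (-3.80 + 1000)·(2.1/1000 + 1) − 1000 = -1.71 per mil
step 2: δ = (-1.71 + 1000)·(-19.6/1000 + 1) − 1000 = -21.27 per mil
step 3: δ = (-21.27 + 1000)·(7.7/1000 + 1) − 1000 = -13.74 per mil
step 4: δ = (-13.74 + 1000)·(-5.6/1000 + 1) − 1000 = -19.26 per mil

-19.3 per mil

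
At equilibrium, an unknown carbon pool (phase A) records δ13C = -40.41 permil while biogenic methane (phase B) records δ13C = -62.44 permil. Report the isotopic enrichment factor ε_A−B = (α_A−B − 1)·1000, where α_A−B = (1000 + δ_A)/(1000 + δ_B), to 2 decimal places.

23.50 permil

α_A−B = (1000 + -40.41) / (1000 + -62.44) = 959.59 / 937.56 = 1.023497
ε_A−B = (1.023497 − 1) × 1000 = 23.497 permil
(The approximation ε ≈ δ_A − δ_B would give 22.03 permil.)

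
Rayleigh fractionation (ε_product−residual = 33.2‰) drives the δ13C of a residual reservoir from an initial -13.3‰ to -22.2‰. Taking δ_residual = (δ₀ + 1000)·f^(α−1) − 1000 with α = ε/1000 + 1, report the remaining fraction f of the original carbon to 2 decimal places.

0.76

α − 1 = ε/1000 = 0.0332
(δ_res + 1000)/(δ₀ + 1000) = (-22.2 + 1000)/(-13.3 + 1000) = 977.8/986.7 = 0.990980
f = 0.990980^(1/0.0332) = exp(ln(0.990980)/0.0332) = exp(-0.00906/0.0332)
f = exp(-0.2729) = 0.7612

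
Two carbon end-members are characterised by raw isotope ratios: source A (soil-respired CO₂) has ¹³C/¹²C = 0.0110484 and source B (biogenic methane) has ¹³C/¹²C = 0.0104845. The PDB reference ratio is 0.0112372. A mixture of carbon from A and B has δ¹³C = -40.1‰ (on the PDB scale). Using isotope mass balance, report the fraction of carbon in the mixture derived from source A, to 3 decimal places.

δ_A = (0.0110484/0.0112372 − 1)×1000 = (0.983199 − 1)×1000 = -16.801‰
δ_B = (0.0104845/0.0112372 − 1)×1000 = (0.933017 − 1)×1000 = -66.983‰
f_A = (δ_mix − δ_B)/(δ_A − δ_B) = (-40.1 − (-66.983))/(-16.801 − (-66.983))
f_A = 26.883 / 50.182 = 0.5357

0.536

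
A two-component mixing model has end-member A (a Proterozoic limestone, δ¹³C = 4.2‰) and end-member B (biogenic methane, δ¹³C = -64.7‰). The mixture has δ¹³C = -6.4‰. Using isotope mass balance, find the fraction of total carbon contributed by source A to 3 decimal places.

0.846

δ_mix = f_A·δ_A + (1 − f_A)·δ_B  ⇒  f_A = (δ_mix − δ_B)/(δ_A − δ_B)
f_A = (-6.4 − (-64.7)) / (4.2 − (-64.7))
f_A = 58.3 / 68.9 = 0.8462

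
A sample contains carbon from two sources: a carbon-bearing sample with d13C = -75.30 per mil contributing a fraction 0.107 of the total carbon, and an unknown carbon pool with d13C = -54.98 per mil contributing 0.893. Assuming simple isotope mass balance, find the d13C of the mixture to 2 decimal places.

δ_mix = f_A·δ_A + f_B·δ_B
δ_mix = 0.107 × (-75.30) + 0.893 × (-54.98)
δ_mix = -8.057 + -49.097 = -57.154 per mil

-57.15 per mil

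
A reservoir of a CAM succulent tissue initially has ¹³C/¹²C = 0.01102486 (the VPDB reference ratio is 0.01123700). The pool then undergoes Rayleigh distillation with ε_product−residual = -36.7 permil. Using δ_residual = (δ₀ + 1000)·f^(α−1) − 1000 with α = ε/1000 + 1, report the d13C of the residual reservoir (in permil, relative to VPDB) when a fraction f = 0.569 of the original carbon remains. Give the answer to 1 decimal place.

1.6 permil

δ₀ = (0.01102486/0.01123700 − 1)×1000 = (0.981121 − 1)×1000 = -18.879 permil
α − 1 = ε/1000 = -0.0367
f^(α−1) = 0.569^(-0.0367) = 1.020910
δ_res = (-18.879 + 1000) × 1.020910 − 1000 = 1001.636 − 1000 = 1.64 permil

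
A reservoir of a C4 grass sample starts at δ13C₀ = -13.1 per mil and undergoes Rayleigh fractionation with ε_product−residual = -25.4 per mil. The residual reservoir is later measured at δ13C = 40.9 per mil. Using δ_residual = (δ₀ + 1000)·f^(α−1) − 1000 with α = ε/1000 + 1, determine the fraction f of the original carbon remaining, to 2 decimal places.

α − 1 = ε/1000 = -0.0254
(δ_res + 1000)/(δ₀ + 1000) = (40.9 + 1000)/(-13.1 + 1000) = 1040.9/986.9 = 1.054717
f = 1.054717^(1/-0.0254) = exp(ln(1.054717)/-0.0254) = exp(0.05327/-0.0254)
f = exp(-2.0973) = 0.1228

0.12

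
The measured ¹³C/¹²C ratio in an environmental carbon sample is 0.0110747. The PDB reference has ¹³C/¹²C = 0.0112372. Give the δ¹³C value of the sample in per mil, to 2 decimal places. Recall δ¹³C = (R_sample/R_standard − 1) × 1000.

δ¹³C = (R_sample / R_standard − 1) × 1000
R_sample / R_standard = 0.0110747 / 0.0112372 = 0.985539
δ¹³C = (0.985539 − 1) × 1000 = -14.461 per mil

-14.46 per mil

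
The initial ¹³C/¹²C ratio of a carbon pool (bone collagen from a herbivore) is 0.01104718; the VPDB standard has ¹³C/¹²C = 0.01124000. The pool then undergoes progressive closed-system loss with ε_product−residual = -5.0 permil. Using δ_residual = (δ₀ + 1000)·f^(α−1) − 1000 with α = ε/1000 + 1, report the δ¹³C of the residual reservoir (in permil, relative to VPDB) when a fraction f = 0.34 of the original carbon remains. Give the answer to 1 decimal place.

-11.8 permil

δ₀ = (0.01104718/0.01124000 − 1)×1000 = (0.982845 − 1)×1000 = -17.155 permil
α − 1 = ε/1000 = -0.0050
f^(α−1) = 0.34^(-0.0050) = 1.005409
δ_res = (-17.155 + 1000) × 1.005409 − 1000 = 988.161 − 1000 = -11.84 permil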